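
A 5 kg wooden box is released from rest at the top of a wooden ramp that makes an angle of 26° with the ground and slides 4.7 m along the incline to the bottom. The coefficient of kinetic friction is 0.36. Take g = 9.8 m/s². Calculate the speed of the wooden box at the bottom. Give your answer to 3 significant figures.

The weight component along the incline is mg sin 26° = 21.480 N and the normal force is N = mg cos 26° = 44.041 N.
Friction up the slope is f = μN = 0.36 × 44.041 = 15.855 N, so the net downslope force is 21.480 − 15.855 = 5.625 N and a = 5.625 / 5 = 1.1250 m/s².
Starting from rest over a distance of 4.7 m, v² = 2aL = 2 × 1.1250 × 4.7 = 10.5750, so v = 3.2519 m/s.

3.25 m/s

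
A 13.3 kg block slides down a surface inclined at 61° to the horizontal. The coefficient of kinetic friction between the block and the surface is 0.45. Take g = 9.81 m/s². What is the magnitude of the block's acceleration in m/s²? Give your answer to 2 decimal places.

Resolving the weight along the incline: the component pulling the block down the slope is mg sin 61° = 13.3 × 9.81 × 0.8746 = 114.112 N, and the normal force is N = mg cos 61° = 13.3 × 9.81 × 0.4848 = 63.253 N.
Kinetic friction acts up the slope with magnitude f = μN = 0.45 × 63.253 = 28.464 N.
Net force along the incline is 114.112 − 28.464 = 85.648 N, so a = 85.648 / 13.3 = 6.4397 m/s².

6.44 m/s²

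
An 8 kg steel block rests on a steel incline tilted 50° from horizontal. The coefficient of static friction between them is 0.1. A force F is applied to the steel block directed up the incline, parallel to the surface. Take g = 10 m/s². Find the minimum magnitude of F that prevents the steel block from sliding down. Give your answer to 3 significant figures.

56.1 N

The normal force is N = mg cos 50° = 51.423 N. With F at its minimum the steel block is on the verge of sliding down, so static friction is at its maximum μ_s N = 0.1 × 51.423 = 5.142 N and acts up the slope.
Equilibrium along the incline: F + μ_s N = mg sin 50°, so F = 61.284 − 5.142 = 56.142 N.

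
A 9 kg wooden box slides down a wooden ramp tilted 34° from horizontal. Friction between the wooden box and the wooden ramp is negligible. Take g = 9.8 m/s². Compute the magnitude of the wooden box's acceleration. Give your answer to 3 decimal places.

5.480 m/s²

Resolving the weight along the incline: the component pulling the wooden box down the slope is mg sin 34° = 9 × 9.8 × 0.5592 = 49.321 N, and the normal force is N = mg cos 34° = 9 × 9.8 × 0.8290 = 73.118 N.
With no friction the net force along the incline is 49.321 N, so a = g sin 34° = 49.321 / 9 = 5.4801 m/s².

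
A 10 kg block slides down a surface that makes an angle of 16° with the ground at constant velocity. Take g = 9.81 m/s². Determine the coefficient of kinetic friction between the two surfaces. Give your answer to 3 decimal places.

At constant velocity the net force along the incline is zero: mg sin 16° = μ mg cos 16°.
So μ = tan 16° = 0.2756 / 0.9613 = 0.2867.

0.287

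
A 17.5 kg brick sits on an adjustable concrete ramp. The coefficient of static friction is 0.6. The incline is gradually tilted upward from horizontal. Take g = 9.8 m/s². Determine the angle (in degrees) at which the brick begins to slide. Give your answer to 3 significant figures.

31.0°

At the threshold of sliding, static friction is at its maximum μ_s N and exactly balances the weight component along the incline: mg sin θ = μ_s mg cos θ.
Hence tan θ = μ_s = 0.6, so θ = arctan(0.6) = 30.9638°.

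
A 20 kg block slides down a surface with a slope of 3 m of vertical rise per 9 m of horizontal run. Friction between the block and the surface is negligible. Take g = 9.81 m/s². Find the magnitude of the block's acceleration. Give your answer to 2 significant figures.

3.1 m/s²

Resolving the weight along the incline: the component pulling the block down the slope is mg sin 18.43° = 20 × 9.81 × 0.3162 = 62.038 N, and the normal force is N = mg cos 18.43° = 20 × 9.81 × 0.9487 = 186.135 N.
With no friction the net force along the incline is 62.038 N, so a = g sin 18.43° = 62.038 / 20 = 3.1019 m/s².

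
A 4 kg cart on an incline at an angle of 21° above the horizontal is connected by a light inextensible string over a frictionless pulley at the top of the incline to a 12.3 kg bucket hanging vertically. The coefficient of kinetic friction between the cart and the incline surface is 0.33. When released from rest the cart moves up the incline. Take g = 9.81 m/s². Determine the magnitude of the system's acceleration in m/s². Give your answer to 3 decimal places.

For the cart on the incline: the weight component along the slope is m₁g sin 21° = 4 × 9.81 × 0.3584 = 14.064 N and the normal force is N = m₁g cos 21° = 36.634 N.
Kinetic friction opposes the cart's motion up the incline: f = μN = 0.33 × 36.634 = 12.089 N acting down the slope.
Newton's second law for the cart (up-slope positive): T − 14.064 − 12.089 = 4 a. For the hanging bucket (downward positive): 12.3 × 9.81 − T = 12.3 a.
Adding the two equations eliminates T: 94.510 = 16.3 a, so a = 5.7982 m/s².

5.798 m/s²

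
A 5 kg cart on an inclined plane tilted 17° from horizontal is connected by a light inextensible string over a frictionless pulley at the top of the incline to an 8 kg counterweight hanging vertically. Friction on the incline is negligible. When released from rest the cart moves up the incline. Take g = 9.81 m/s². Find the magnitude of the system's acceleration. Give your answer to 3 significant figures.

4.93 m/s²

For the cart on the incline: the weight component along the slope is m₁g sin 17° = 5 × 9.81 × 0.2924 = 14.342 N and the normal force is N = m₁g cos 17° = 46.907 N.
Newton's second law for the cart (up-slope positive): T − 14.342 = 5 a. For the hanging counterweight (downward positive): 8 × 9.81 − T = 8 a.
Adding the two equations eliminates T: 64.138 = 13 a, so a = 4.9337 m/s².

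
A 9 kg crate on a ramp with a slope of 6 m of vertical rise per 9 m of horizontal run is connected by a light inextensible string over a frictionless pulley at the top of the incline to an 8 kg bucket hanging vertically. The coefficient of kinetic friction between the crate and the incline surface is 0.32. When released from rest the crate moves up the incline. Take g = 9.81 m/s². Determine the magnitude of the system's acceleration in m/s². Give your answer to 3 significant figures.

For the crate on the incline: the weight component along the slope is m₁g sin 33.69° = 9 × 9.81 × 0.5547 = 48.974 N and the normal force is N = m₁g cos 33.69° = 73.462 N.
Kinetic friction opposes the crate's motion up the incline: f = μN = 0.32 × 73.462 = 23.508 N acting down the slope.
Newton's second law for the crate (up-slope positive): T − 48.974 − 23.508 = 9 a. For the hanging bucket (downward positive): 8 × 9.81 − T = 8 a.
Adding the two equations eliminates T: 5.998 = 17 a, so a = 0.3528 m/s².

0.353 m/s²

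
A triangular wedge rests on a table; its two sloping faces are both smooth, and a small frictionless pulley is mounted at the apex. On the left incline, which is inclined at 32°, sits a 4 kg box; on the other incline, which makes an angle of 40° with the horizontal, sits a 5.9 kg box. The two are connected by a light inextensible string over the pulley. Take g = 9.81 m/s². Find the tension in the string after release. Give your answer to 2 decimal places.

27.42 N

Resolve each weight along its own incline: the 4 kg mass has component 4 × 9.81 × sin 32° = 20.794 N down its slope, and the 5.9 kg mass has 5.9 × 9.81 × sin 40° = 37.204 N down its slope.
The 5.9 kg side's 37.204 N exceeds the other side's 20.794 N, so that mass slides down and the 4 kg mass slides up. Taking that direction as positive, Newton's second law for the whole system gives 37.204 − 20.794 = (4 + 5.9) a, so a = 16.410 / 9.9 = 1.6576 m/s².
For the 4 kg mass (up-slope positive): T − 20.794 = 4 × 1.6576, so T = 27.424 N.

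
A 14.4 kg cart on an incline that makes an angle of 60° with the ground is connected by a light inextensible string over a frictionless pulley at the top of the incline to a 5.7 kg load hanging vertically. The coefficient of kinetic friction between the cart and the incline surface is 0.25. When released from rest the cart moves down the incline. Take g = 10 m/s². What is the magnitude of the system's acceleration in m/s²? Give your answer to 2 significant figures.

2.5 m/s²

For the cart on the incline: the weight component along the slope is m₁g sin 60° = 14.4 × 10 × 0.8660 = 124.704 N and the normal force is N = m₁g cos 60° = 72.000 N.
Kinetic friction opposes the cart's motion down the incline: f = μN = 0.25 × 72.000 = 18.000 N acting up the slope.
Newton's second law for the cart (down-slope positive): 124.704 − 18.000 − T = 14.4 a. For the hanging load (upward positive): T − 5.7 × 10 = 5.7 a.
Adding the two equations eliminates T: 49.704 = 20.1 a, so a = 2.4728 m/s².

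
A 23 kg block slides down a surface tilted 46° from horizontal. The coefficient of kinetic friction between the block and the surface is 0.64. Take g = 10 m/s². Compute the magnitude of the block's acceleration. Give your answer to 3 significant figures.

2.75 m/s²

Resolving the weight along the incline: the component pulling the block down the slope is mg sin 46° = 23 × 10 × 0.7193 = 165.439 N, and the normal force is N = mg cos 46° = 23 × 10 × 0.6947 = 159.781 N.
Kinetic friction acts up the slope with magnitude f = μN = 0.64 × 159.781 = 102.260 N.
Net force along the incline is 165.439 − 102.260 = 63.179 N, so a = 63.179 / 23 = 2.7469 m/s².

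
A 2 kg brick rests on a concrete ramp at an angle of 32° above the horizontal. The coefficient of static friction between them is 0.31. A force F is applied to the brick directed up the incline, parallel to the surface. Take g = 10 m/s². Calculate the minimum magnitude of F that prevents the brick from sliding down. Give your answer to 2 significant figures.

The normal force is N = mg cos 32° = 16.961 N. With F at its minimum the brick is on the verge of sliding down, so static friction is at its maximum μ_s N = 0.31 × 16.961 = 5.258 N and acts up the slope.
Equilibrium along the incline: F + μ_s N = mg sin 32°, so F = 10.598 − 5.258 = 5.340 N.

5.3 N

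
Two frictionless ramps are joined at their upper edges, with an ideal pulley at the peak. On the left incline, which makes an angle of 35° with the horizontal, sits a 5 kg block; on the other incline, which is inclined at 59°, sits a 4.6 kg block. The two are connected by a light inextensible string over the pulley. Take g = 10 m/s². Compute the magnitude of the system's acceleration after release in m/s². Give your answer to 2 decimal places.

1.12 m/s²

Resolve each weight along its own incline: the 5 kg mass has component 5 × 10 × sin 35° = 28.679 N down its slope, and the 4.6 kg mass has 4.6 × 10 × sin 59° = 39.430 N down its slope.
The 4.6 kg side's 39.430 N exceeds the other side's 28.679 N, so that mass slides down and the 5 kg mass slides up. Taking that direction as positive, Newton's second law for the whole system gives 39.430 − 28.679 = (5 + 4.6) a, so a = 10.751 / 9.6 = 1.1199 m/s².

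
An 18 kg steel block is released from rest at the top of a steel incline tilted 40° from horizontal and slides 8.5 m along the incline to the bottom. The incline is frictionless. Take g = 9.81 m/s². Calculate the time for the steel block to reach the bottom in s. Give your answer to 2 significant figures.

1.6 s

The weight component along the incline is mg sin 40° = 113.503 N and the normal force is N = mg cos 40° = 135.268 N.
With no friction, a = g sin 40° = 6.3057 m/s².
Starting from rest, L = ½at², so t = √(2L/a) = √(2 × 8.5 / 6.3057) = 1.6419 s.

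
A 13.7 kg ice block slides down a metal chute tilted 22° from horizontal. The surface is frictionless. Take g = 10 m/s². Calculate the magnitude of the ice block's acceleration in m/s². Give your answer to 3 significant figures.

3.75 m/s²

Resolving the weight along the incline: the component pulling the ice block down the slope is mg sin 22° = 13.7 × 10 × 0.3746 = 51.320 N, and the normal force is N = mg cos 22° = 13.7 × 10 × 0.9272 = 127.026 N.
With no friction the net force along the incline is 51.320 N, so a = g sin 22° = 51.320 / 13.7 = 3.7460 m/s².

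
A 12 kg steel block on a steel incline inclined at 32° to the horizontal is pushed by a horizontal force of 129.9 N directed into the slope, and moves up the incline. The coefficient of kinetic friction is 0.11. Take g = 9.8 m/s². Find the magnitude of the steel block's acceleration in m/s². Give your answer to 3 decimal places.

The horizontal push has components F cos 32° = 129.9 × 0.8480 = 110.155 N up the incline and F sin 32° = 129.9 × 0.5299 = 68.834 N pressing into the surface.
The normal force is therefore N = mg cos 32° + F sin 32° = 99.725 + 68.834 = 168.559 N, and kinetic friction down the slope is μN = 0.11 × 168.559 = 18.541 N.
Along the incline: F cos 32° − mg sin 32° − μN = ma, so 110.155 − 62.316 − 18.541 = 12 a, giving a = 2.4415 m/s².

2.442 m/s²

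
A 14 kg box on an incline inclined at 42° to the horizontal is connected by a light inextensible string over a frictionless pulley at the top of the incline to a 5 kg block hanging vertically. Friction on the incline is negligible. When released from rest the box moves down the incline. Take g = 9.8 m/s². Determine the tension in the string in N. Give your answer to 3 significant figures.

60.3 N

For the box on the incline: the weight component along the slope is m₁g sin 42° = 14 × 9.8 × 0.6691 = 91.801 N and the normal force is N = m₁g cos 42° = 101.959 N.
Newton's second law for the box (down-slope positive): 91.801 − T = 14 a. For the hanging block (upward positive): T − 5 × 9.8 = 5 a.
Adding the two equations eliminates T: 42.801 = 19 a, so a = 2.2527 m/s².
Then from the hanging block's equation, T = 5 × (9.8 + 2.2527) = 60.264 N.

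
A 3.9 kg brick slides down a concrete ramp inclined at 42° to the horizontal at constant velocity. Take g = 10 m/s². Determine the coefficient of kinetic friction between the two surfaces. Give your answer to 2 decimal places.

0.90

At constant velocity the net force along the incline is zero: mg sin 42° = μ mg cos 42°.
So μ = tan 42° = 0.6691 / 0.7431 = 0.9004.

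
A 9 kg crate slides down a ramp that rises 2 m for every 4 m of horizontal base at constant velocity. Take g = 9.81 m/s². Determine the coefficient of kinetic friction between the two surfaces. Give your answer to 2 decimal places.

At constant velocity the net force along the incline is zero: mg sin 26.57° = μ mg cos 26.57°.
So μ = tan 26.57° = 0.4472 / 0.8944 = 0.5000.

0.50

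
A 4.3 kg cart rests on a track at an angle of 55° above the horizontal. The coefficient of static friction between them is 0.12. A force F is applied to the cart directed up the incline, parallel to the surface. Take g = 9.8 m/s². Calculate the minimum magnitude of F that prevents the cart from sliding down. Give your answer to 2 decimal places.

The normal force is N = mg cos 55° = 24.171 N. With F at its minimum the cart is on the verge of sliding down, so static friction is at its maximum μ_s N = 0.12 × 24.171 = 2.901 N and acts up the slope.
Equilibrium along the incline: F + μ_s N = mg sin 55°, so F = 34.519 − 2.901 = 31.618 N.

31.62 N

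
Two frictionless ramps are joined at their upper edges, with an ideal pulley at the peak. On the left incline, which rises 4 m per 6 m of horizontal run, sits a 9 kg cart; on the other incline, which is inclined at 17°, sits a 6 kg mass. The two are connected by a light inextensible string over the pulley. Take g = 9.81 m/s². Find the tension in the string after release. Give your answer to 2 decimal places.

29.92 N

Resolve each weight along its own incline: the 9 kg mass has component 9 × 9.81 × sin 33.69° = 48.974 N down its slope, and the 6 kg mass has 6 × 9.81 × sin 17° = 17.209 N down its slope.
The 9 kg side's 48.974 N exceeds the other side's 17.209 N, so that mass slides down and the 6 kg mass slides up. Taking that direction as positive, Newton's second law for the whole system gives 48.974 − 17.209 = (9 + 6) a, so a = 31.765 / 15 = 2.1177 m/s².
For the 6 kg mass (up-slope positive): T − 17.209 = 6 × 2.1177, so T = 29.915 N.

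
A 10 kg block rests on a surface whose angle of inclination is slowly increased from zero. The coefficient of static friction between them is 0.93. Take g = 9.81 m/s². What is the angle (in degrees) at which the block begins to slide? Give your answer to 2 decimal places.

At the threshold of sliding, static friction is at its maximum μ_s N and exactly balances the weight component along the incline: mg sin θ = μ_s mg cos θ.
Hence tan θ = μ_s = 0.93, so θ = arctan(0.93) = 42.9228°.

42.92°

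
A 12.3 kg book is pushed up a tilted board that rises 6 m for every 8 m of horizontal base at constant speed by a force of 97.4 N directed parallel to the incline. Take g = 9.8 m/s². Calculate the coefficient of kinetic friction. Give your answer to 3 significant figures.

At constant speed ΣF = 0 along the incline. The applied 97.4 N acts up the slope; the weight component mg sin 36.87° = 72.324 N and kinetic friction μN both act down the slope.
So 97.4 = 72.324 + μ × 96.432, giving μ = (97.4 − 72.324) / 96.432 = 0.2600.

0.260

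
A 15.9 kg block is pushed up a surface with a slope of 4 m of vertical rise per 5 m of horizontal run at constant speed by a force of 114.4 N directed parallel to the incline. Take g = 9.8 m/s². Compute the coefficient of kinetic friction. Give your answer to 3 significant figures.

At constant speed ΣF = 0 along the incline. The applied 114.4 N acts up the slope; the weight component mg sin 38.66° = 97.340 N and kinetic friction μN both act down the slope.
So 114.4 = 97.340 + μ × 121.675, giving μ = (114.4 − 97.340) / 121.675 = 0.1402.

0.140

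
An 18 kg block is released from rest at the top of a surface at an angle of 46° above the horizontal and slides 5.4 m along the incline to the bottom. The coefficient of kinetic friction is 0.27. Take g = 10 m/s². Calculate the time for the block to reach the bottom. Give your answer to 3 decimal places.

The weight component along the incline is mg sin 46° = 129.481 N and the normal force is N = mg cos 46° = 125.039 N.
Friction up the slope is f = μN = 0.27 × 125.039 = 33.761 N, so the net downslope force is 129.481 − 33.761 = 95.720 N and a = 95.720 / 18 = 5.3178 m/s².
Starting from rest, L = ½at², so t = √(2L/a) = √(2 × 5.4 / 5.3178) = 1.4251 s.

1.425 s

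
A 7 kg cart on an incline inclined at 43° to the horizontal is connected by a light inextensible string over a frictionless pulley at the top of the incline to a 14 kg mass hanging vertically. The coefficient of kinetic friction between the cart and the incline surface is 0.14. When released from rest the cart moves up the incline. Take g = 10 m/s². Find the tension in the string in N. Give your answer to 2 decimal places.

For the cart on the incline: the weight component along the slope is m₁g sin 43° = 7 × 10 × 0.6820 = 47.740 N and the normal force is N = m₁g cos 43° = 51.195 N.
Kinetic friction opposes the cart's motion up the incline: f = μN = 0.14 × 51.195 = 7.167 N acting down the slope.
Newton's second law for the cart (up-slope positive): T − 47.740 − 7.167 = 7 a. For the hanging mass (downward positive): 14 × 10 − T = 14 a.
Adding the two equations eliminates T: 85.093 = 21 a, so a = 4.0520 m/s².
Then from the hanging mass's equation, T = 14 × (10 − 4.0520) = 83.272 N.

83.27 N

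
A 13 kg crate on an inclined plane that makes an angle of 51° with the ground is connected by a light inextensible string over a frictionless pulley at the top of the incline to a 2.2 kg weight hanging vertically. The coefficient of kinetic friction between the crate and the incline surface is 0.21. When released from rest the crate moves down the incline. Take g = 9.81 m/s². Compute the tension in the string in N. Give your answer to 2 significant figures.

30 N

For the crate on the incline: the weight component along the slope is m₁g sin 51° = 13 × 9.81 × 0.7771 = 99.104 N and the normal force is N = m₁g cos 51° = 80.257 N.
Kinetic friction opposes the crate's motion down the incline: f = μN = 0.21 × 80.257 = 16.854 N acting up the slope.
Newton's second law for the crate (down-slope positive): 99.104 − 16.854 − T = 13 a. For the hanging weight (upward positive): T − 2.2 × 9.81 = 2.2 a.
Adding the two equations eliminates T: 60.668 = 15.2 a, so a = 3.9913 m/s².
Then from the hanging weight's equation, T = 2.2 × (9.81 + 3.9913) = 30.363 N.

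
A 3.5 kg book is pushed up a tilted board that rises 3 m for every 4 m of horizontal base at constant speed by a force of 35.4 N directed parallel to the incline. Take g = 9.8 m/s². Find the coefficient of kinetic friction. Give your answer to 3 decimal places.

0.540

At constant speed ΣF = 0 along the incline. The applied 35.4 N acts up the slope; the weight component mg sin 36.87° = 20.580 N and kinetic friction μN both act down the slope.
So 35.4 = 20.580 + μ × 27.440, giving μ = (35.4 − 20.580) / 27.440 = 0.5401.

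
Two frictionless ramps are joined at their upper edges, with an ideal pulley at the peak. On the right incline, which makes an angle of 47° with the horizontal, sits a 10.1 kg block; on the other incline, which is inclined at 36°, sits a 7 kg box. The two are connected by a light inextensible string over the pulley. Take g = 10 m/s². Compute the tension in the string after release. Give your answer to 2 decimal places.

54.54 N

Resolve each weight along its own incline: the 10.1 kg mass has component 10.1 × 10 × sin 47° = 73.867 N down its slope, and the 7 kg mass has 7 × 10 × sin 36° = 41.145 N down its slope.
The 10.1 kg side's 73.867 N exceeds the other side's 41.145 N, so that mass slides down and the 7 kg mass slides up. Taking that direction as positive, Newton's second law for the whole system gives 73.867 − 41.145 = (10.1 + 7) a, so a = 32.722 / 17.1 = 1.9136 m/s².
For the 7 kg mass (up-slope positive): T − 41.145 = 7 × 1.9136, so T = 54.540 N.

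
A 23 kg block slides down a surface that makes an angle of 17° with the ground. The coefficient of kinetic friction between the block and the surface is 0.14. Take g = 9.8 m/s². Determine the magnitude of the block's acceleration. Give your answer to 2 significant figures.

Resolving the weight along the incline: the component pulling the block down the slope is mg sin 17° = 23 × 9.8 × 0.2924 = 65.907 N, and the normal force is N = mg cos 17° = 23 × 9.8 × 0.9563 = 215.550 N.
Kinetic friction acts up the slope with magnitude f = μN = 0.14 × 215.550 = 30.177 N.
Net force along the incline is 65.907 − 30.177 = 35.730 N, so a = 35.730 / 23 = 1.5535 m/s².

1.6 m/s²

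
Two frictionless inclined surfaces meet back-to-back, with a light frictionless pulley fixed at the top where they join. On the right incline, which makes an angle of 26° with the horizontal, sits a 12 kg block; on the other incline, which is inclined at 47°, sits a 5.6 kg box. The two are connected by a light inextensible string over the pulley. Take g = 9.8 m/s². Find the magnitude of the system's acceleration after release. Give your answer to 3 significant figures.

Resolve each weight along its own incline: the 12 kg mass has component 12 × 9.8 × sin 26° = 51.552 N down its slope, and the 5.6 kg mass has 5.6 × 9.8 × sin 47° = 40.137 N down its slope.
The 12 kg side's 51.552 N exceeds the other side's 40.137 N, so that mass slides down and the 5.6 kg mass slides up. Taking that direction as positive, Newton's second law for the whole system gives 51.552 − 40.137 = (12 + 5.6) a, so a = 11.415 / 17.6 = 0.6486 m/s².

0.649 m/s²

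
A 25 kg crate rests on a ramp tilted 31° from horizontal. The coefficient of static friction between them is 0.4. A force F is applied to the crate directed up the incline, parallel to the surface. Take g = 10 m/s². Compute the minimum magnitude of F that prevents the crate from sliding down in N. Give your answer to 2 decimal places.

The normal force is N = mg cos 31° = 214.292 N. With F at its minimum the crate is on the verge of sliding down, so static friction is at its maximum μ_s N = 0.4 × 214.292 = 85.717 N and acts up the slope.
Equilibrium along the incline: F + μ_s N = mg sin 31°, so F = 128.760 − 85.717 = 43.043 N.

43.04 N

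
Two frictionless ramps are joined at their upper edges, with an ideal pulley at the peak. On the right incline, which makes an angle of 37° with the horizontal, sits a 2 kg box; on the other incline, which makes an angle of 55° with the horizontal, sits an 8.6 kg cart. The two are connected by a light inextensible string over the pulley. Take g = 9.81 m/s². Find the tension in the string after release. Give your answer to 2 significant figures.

23 N

Resolve each weight along its own incline: the 2 kg mass has component 2 × 9.81 × sin 37° = 11.808 N down its slope, and the 8.6 kg mass has 8.6 × 9.81 × sin 55° = 69.109 N down its slope.
The 8.6 kg side's 69.109 N exceeds the other side's 11.808 N, so that mass slides down and the 2 kg mass slides up. Taking that direction as positive, Newton's second law for the whole system gives 69.109 − 11.808 = (2 + 8.6) a, so a = 57.301 / 10.6 = 5.4058 m/s².
For the 2 kg mass (up-slope positive): T − 11.808 = 2 × 5.4058, so T = 22.620 N.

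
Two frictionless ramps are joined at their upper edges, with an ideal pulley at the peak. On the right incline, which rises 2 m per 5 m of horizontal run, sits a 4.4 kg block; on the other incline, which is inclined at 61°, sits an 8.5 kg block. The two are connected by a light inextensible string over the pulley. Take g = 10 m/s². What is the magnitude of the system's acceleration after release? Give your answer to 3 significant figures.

Resolve each weight along its own incline: the 4.4 kg mass has component 4.4 × 10 × sin 21.80° = 16.341 N down its slope, and the 8.5 kg mass has 8.5 × 10 × sin 61° = 74.343 N down its slope.
The 8.5 kg side's 74.343 N exceeds the other side's 16.341 N, so that mass slides down and the 4.4 kg mass slides up. Taking that direction as positive, Newton's second law for the whole system gives 74.343 − 16.341 = (4.4 + 8.5) a, so a = 58.002 / 12.9 = 4.4963 m/s².

4.50 m/s²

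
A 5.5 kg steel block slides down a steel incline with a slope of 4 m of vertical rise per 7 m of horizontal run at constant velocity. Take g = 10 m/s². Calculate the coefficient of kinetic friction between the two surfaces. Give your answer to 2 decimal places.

At constant velocity the net force along the incline is zero: mg sin 29.74° = μ mg cos 29.74°.
So μ = tan 29.74° = 0.4961 / 0.8682 = 0.5714.

0.57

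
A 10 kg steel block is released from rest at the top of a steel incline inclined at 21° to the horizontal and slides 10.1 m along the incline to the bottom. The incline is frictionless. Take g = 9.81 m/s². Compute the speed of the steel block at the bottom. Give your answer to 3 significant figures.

The weight component along the incline is mg sin 21° = 35.156 N and the normal force is N = mg cos 21° = 91.584 N.
With no friction, a = g sin 21° = 3.5156 m/s².
Starting from rest over a distance of 10.1 m, v² = 2aL = 2 × 3.5156 × 10.1 = 71.0151, so v = 8.4270 m/s.

8.43 m/s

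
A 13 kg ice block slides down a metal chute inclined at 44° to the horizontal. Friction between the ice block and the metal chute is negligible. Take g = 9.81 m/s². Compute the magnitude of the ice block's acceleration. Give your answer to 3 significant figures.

Resolving the weight along the incline: the component pulling the ice block down the slope is mg sin 44° = 13 × 9.81 × 0.6947 = 88.595 N, and the normal force is N = mg cos 44° = 13 × 9.81 × 0.7193 = 91.732 N.
With no friction the net force along the incline is 88.595 N, so a = g sin 44° = 88.595 / 13 = 6.8150 m/s².

6.81 m/s²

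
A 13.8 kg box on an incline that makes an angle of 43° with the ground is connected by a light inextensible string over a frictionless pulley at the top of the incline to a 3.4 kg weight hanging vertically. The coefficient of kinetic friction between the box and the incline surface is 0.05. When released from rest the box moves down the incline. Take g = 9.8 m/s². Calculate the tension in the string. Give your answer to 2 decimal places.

43.99 N

For the box on the incline: the weight component along the slope is m₁g sin 43° = 13.8 × 9.8 × 0.6820 = 92.234 N and the normal force is N = m₁g cos 43° = 98.908 N.
Kinetic friction opposes the box's motion down the incline: f = μN = 0.05 × 98.908 = 4.945 N acting up the slope.
Newton's second law for the box (down-slope positive): 92.234 − 4.945 − T = 13.8 a. For the hanging weight (upward positive): T − 3.4 × 9.8 = 3.4 a.
Adding the two equations eliminates T: 53.969 = 17.2 a, so a = 3.1377 m/s².
Then from the hanging weight's equation, T = 3.4 × (9.8 + 3.1377) = 43.988 N.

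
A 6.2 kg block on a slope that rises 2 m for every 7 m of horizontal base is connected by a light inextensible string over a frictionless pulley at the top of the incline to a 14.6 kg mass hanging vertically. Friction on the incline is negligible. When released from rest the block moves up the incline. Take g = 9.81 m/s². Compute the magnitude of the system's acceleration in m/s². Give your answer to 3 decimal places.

For the block on the incline: the weight component along the slope is m₁g sin 15.95° = 6.2 × 9.81 × 0.2747 = 16.708 N and the normal force is N = m₁g cos 15.95° = 58.482 N.
Newton's second law for the block (up-slope positive): T − 16.708 = 6.2 a. For the hanging mass (downward positive): 14.6 × 9.81 − T = 14.6 a.
Adding the two equations eliminates T: 126.518 = 20.8 a, so a = 6.0826 m/s².

6.083 m/s²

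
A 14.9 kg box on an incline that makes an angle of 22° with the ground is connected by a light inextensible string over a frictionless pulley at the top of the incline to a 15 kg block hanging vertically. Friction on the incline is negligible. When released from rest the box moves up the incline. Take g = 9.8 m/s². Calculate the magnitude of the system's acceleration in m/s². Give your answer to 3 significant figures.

3.09 m/s²

For the box on the incline: the weight component along the slope is m₁g sin 22° = 14.9 × 9.8 × 0.3746 = 54.699 N and the normal force is N = m₁g cos 22° = 135.387 N.
Newton's second law for the box (up-slope positive): T − 54.699 = 14.9 a. For the hanging block (downward positive): 15 × 9.8 − T = 15 a.
Adding the two equations eliminates T: 92.301 = 29.9 a, so a = 3.0870 m/s².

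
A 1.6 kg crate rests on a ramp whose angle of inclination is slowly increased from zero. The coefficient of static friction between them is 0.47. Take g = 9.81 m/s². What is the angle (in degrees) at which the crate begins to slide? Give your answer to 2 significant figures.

At the threshold of sliding, static friction is at its maximum μ_s N and exactly balances the weight component along the incline: mg sin θ = μ_s mg cos θ.
Hence tan θ = μ_s = 0.47, so θ = arctan(0.47) = 25.1735°.

25°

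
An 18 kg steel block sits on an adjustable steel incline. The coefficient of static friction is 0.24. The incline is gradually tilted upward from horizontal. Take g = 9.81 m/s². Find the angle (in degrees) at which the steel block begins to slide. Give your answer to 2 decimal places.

13.50°

At the threshold of sliding, static friction is at its maximum μ_s N and exactly balances the weight component along the incline: mg sin θ = μ_s mg cos θ.
Hence tan θ = μ_s = 0.24, so θ = arctan(0.24) = 13.4957°.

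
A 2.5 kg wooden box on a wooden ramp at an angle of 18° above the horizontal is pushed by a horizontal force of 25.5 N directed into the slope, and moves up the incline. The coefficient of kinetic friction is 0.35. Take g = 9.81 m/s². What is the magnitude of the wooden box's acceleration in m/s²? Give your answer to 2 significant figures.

2.3 m/s²

The horizontal push has components F cos 18° = 25.5 × 0.9511 = 24.253 N up the incline and F sin 18° = 25.5 × 0.3090 = 7.880 N pressing into the surface.
The normal force is therefore N = mg cos 18° + F sin 18° = 23.326 + 7.880 = 31.206 N, and kinetic friction down the slope is μN = 0.35 × 31.206 = 10.922 N.
Along the incline: F cos 18° − mg sin 18° − μN = ma, so 24.253 − 7.578 − 10.922 = 2.5 a, giving a = 2.3012 m/s².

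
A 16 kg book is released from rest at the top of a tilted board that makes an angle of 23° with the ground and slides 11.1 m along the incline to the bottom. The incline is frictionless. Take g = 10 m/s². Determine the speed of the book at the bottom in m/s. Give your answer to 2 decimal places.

The weight component along the incline is mg sin 23° = 62.517 N and the normal force is N = mg cos 23° = 147.281 N.
With no friction, a = g sin 23° = 3.9073 m/s².
Starting from rest over a distance of 11.1 m, v² = 2aL = 2 × 3.9073 × 11.1 = 86.7421, so v = 9.3135 m/s.

9.31 m/s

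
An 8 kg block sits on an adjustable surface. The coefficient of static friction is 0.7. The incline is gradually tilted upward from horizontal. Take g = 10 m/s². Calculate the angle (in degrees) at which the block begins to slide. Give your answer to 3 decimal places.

34.992°

At the threshold of sliding, static friction is at its maximum μ_s N and exactly balances the weight component along the incline: mg sin θ = μ_s mg cos θ.
Hence tan θ = μ_s = 0.7, so θ = arctan(0.7) = 34.9920°.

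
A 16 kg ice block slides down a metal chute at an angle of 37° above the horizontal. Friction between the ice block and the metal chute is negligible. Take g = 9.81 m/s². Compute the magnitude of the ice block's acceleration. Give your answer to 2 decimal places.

Resolving the weight along the incline: the component pulling the ice block down the slope is mg sin 37° = 16 × 9.81 × 0.6018 = 94.459 N, and the normal force is N = mg cos 37° = 16 × 9.81 × 0.7986 = 125.348 N.
With no friction the net force along the incline is 94.459 N, so a = g sin 37° = 94.459 / 16 = 5.9037 m/s².

5.90 m/s²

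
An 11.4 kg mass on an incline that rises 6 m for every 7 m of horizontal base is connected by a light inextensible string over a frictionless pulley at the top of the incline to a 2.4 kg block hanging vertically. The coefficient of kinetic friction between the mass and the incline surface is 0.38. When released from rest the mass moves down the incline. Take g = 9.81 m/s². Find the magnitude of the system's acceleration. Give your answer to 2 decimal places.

1.23 m/s²

For the mass on the incline: the weight component along the slope is m₁g sin 40.60° = 11.4 × 9.81 × 0.6508 = 72.782 N and the normal force is N = m₁g cos 40.60° = 84.911 N.
Kinetic friction opposes the mass's motion down the incline: f = μN = 0.38 × 84.911 = 32.266 N acting up the slope.
Newton's second law for the mass (down-slope positive): 72.782 − 32.266 − T = 11.4 a. For the hanging block (upward positive): T − 2.4 × 9.81 = 2.4 a.
Adding the two equations eliminates T: 16.972 = 13.8 a, so a = 1.2299 m/s².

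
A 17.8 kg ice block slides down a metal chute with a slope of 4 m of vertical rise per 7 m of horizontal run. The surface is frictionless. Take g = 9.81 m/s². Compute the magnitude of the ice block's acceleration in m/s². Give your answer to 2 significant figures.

4.9 m/s²

Resolving the weight along the incline: the component pulling the ice block down the slope is mg sin 29.74° = 17.8 × 9.81 × 0.4961 = 86.628 N, and the normal force is N = mg cos 29.74° = 17.8 × 9.81 × 0.8682 = 151.603 N.
With no friction the net force along the incline is 86.628 N, so a = g sin 29.74° = 86.628 / 17.8 = 4.8667 m/s².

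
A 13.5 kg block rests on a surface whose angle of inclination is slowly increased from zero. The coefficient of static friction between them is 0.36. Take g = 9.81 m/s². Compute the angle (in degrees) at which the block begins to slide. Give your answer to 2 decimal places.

At the threshold of sliding, static friction is at its maximum μ_s N and exactly balances the weight component along the incline: mg sin θ = μ_s mg cos θ.
Hence tan θ = μ_s = 0.36, so θ = arctan(0.36) = 19.7989°.

19.80°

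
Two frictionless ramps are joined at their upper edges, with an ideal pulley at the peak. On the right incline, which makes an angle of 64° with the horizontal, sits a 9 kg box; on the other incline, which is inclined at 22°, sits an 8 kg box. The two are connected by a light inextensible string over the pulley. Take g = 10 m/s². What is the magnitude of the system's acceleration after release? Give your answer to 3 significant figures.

3.00 m/s²

Resolve each weight along its own incline: the 9 kg mass has component 9 × 10 × sin 64° = 80.891 N down its slope, and the 8 kg mass has 8 × 10 × sin 22° = 29.969 N down its slope.
The 9 kg side's 80.891 N exceeds the other side's 29.969 N, so that mass slides down and the 8 kg mass slides up. Taking that direction as positive, Newton's second law for the whole system gives 80.891 − 29.969 = (9 + 8) a, so a = 50.922 / 17 = 2.9954 m/s².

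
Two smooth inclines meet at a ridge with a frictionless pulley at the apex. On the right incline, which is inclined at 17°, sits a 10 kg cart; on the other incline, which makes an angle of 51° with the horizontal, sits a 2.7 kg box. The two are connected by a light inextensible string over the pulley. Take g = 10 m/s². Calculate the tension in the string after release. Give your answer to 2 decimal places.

Resolve each weight along its own incline: the 10 kg mass has component 10 × 10 × sin 17° = 29.237 N down its slope, and the 2.7 kg mass has 2.7 × 10 × sin 51° = 20.983 N down its slope.
The 10 kg side's 29.237 N exceeds the other side's 20.983 N, so that mass slides down and the 2.7 kg mass slides up. Taking that direction as positive, Newton's second law for the whole system gives 29.237 − 20.983 = (10 + 2.7) a, so a = 8.254 / 12.7 = 0.6499 m/s².
For the 2.7 kg mass (up-slope positive): T − 20.983 = 2.7 × 0.6499, so T = 22.738 N.

22.74 N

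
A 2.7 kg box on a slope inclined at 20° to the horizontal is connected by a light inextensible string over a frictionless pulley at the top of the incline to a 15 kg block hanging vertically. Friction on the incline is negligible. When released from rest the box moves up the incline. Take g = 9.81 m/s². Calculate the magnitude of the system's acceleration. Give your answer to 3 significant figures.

7.80 m/s²

For the box on the incline: the weight component along the slope is m₁g sin 20° = 2.7 × 9.81 × 0.3420 = 9.059 N and the normal force is N = m₁g cos 20° = 24.890 N.
Newton's second law for the box (up-slope positive): T − 9.059 = 2.7 a. For the hanging block (downward positive): 15 × 9.81 − T = 15 a.
Adding the two equations eliminates T: 138.091 = 17.7 a, so a = 7.8018 m/s².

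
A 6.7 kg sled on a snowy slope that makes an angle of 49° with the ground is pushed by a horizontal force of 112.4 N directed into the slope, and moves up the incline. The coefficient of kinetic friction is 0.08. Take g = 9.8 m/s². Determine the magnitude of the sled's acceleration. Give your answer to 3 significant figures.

2.08 m/s²

The horizontal push has components F cos 49° = 112.4 × 0.6561 = 73.746 N up the incline and F sin 49° = 112.4 × 0.7547 = 84.828 N pressing into the surface.
The normal force is therefore N = mg cos 49° + F sin 49° = 43.080 + 84.828 = 127.908 N, and kinetic friction down the slope is μN = 0.08 × 127.908 = 10.233 N.
Along the incline: F cos 49° − mg sin 49° − μN = ma, so 73.746 − 49.554 − 10.233 = 6.7 a, giving a = 2.0834 m/s².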